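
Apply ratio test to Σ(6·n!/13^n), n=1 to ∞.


aₙ = 6·n!/13^n
a_{n+1}/aₙ = (n+1)!/13^(n+1) × 13^n/n!  (constant 6 cancels)
= (n+1)/13
L = lim(n→∞) (n+1)/13 = ∞
L > 1 → series DIVERGES

Diverges (ratio test: L = ∞ > 1)


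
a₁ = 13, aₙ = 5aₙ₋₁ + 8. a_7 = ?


Computing step by step:
a_1 = 13
a_2 = 73
a_3 = 373
a_4 = 1873
a_5 = 9373
a_6 = 46873
a_7 = 234373


a_7 = 234373


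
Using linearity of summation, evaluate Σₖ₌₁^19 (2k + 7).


Σ(2k+7) = 2·Σk + 7·n
= 2·190 + 7·19
= 380 + 133 = 513

Σ = 513


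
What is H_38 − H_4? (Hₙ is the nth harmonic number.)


Σₖ₌5^38 1/k = 1/5 + 1/6 + 1/7 + ... + 1/38
= 1041662132909233/485721041551200
≈ 2.1446

Sum = 1041662132909233/485721041551200 ≈ 2.1446


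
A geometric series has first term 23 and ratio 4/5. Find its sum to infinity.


S∞ = a₁/(1-r) = 23/(1 - 4/5)
= 23/(1/5)
= 115

S∞ = 115


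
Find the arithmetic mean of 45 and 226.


AM = (45 + 226)/2 = 271/2 = 135.5

AM = 135.5


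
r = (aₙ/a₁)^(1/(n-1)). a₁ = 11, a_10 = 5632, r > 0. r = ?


r^(n-1) = aₙ/a₁
r^9 = 5632/11 = 512
r = 512^(1/9)
= 2

r = 2


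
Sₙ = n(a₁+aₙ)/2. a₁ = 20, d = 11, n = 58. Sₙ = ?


aₙ = 20 + (58-1)×11 = 647
Sₙ = n(a₁+aₙ)/2 = 58×(20+647)/2
= 58×667/2 = 19343

S_58 = 19343


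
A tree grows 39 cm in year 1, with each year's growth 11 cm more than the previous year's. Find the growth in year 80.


aₙ = a₁ + (n-1)d
= 39 + (80-1)×11
= 39 + 869
= 908

a_80 = 908


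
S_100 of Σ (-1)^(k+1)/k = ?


S = 1 - 1/2 + 1/3 - 1/4 + 1/5 - 1/6 + 1/7 - 1/8 ± ...
= 0.6882
(Full series converges to +ln(2) ≈ +0.6931)

S_100 = 0.6882


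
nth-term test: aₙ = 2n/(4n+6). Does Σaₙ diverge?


lim(n→∞) 2n/(4n+6) = 2/4 = 1/2  (divide numerator and denominator by n)
lim aₙ = 1/2 ≠ 0 → series DIVERGES

Diverges (lim aₙ = 1/2 ≠ 0)


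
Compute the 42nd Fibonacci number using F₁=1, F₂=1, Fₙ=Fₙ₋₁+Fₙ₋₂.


Fibonacci sequence: 1, 1, 2, 3, 5, 8, 13, 21, 34, 55, 89, ...
F(42) = 267914296

F(42) = 267914296


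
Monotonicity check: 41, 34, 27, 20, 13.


Differences: -7, -7, -7, -7
All differences < 0 → strictly DECREASING

Monotonically decreasing


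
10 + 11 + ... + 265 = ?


Σₖ₌10^265 k = Σₖ₌₁^265 k − Σₖ₌₁^9 k
= 265·266/2 − 9·10/2
= 35245 − 45 = 35200

Σk = 35200


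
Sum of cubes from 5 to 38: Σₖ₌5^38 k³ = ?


Σₖ₌5^38 k³ = [38·39/2]² − [4·5/2]²
= 549081 − 100 = 548981

Σk³ = 548981


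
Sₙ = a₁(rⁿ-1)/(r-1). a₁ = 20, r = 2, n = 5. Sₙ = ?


Sₙ = 20×(2^5 - 1)/(2 - 1)
= 20×(32 - 1)/1
= 20×31/1
= 620

S_5 = 620


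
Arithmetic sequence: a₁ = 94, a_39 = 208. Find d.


d = (aₙ - a₁)/(n-1)
= (208 - 94)/(39-1)
= 114/38 = 3

d = 3


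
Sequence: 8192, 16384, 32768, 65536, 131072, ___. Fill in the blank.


Pattern: powers of 2: 2ⁿ
Terms: 8192, 16384, 32768, 65536, 131072
Next term = 262144

Next term = 262144


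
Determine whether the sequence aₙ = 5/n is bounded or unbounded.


a₁ = 5, a₂ = 5/2, a₃ = 5/3, ...
0 < aₙ ≤ 5 for all n ≥ 1
Lower bound: 0, Upper bound: 5
The sequence IS bounded

Bounded (0 < aₙ ≤ 5)


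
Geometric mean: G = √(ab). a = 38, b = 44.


GM = √(38×44) = √1672 = 40.8901

GM = 40.8901


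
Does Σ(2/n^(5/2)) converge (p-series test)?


p-series test: Σ c/n^p converges if p > 1, diverges if p ≤ 1 (constant c > 0 doesn't affect convergence).
p = 5/2
5/2 > 1 → CONVERGES

Converges (p = 5/2 > 1)


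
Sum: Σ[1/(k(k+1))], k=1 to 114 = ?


1/(k(k+1)) = 1/k - 1/(k+1) (partial fractions)
Telescoping: Σ = 1 - 1/115 = 114/115

Sum = 114/115


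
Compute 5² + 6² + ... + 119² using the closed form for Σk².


Σₖ₌5^119 k² = Σₖ₌₁^119 k² − Σₖ₌₁^4 k²
= 119·120·239/6 − 4·5·9/6
= 568820 − 30 = 568790

Σk² = 568790


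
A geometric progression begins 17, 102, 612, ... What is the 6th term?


aₙ = a₁·r^(n-1)
= 17×6^5
= 17×7776
= 132192

a_6 = 132192


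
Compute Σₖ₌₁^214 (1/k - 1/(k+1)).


Telescoping: adjacent terms cancel.
= 1/1 - 1/215
= 1 - 1/215 = 214/215

Sum = 214/215


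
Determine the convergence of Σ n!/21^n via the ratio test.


aₙ = n!/21^n
a_{n+1}/aₙ = (n+1)!/21^(n+1) × 21^n/n!
= (n+1)/21
L = lim(n→∞) (n+1)/21 = ∞
L > 1 → series DIVERGES

Diverges (ratio test: L = ∞ > 1)


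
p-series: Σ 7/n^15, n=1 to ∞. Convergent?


p-series test: Σ c/n^p converges if p > 1, diverges if p ≤ 1 (constant c > 0 doesn't affect convergence).
p = 15
15 > 1 → CONVERGES

Converges (p = 15 > 1)


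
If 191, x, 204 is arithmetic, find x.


AM = (191 + 204)/2 = 395/2 = 197.5

AM = 197.5


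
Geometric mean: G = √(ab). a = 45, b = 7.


GM = √(45×7) = √315 = 17.7482

GM = 17.7482


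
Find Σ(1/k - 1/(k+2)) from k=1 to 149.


Telescoping with gap 2: two head and two tail terms survive.
= (1 + 1/2) - (1/150 + 1/151)
= 3/2 - 1/150 - 1/151 = 16837/11325

Sum = 16837/11325


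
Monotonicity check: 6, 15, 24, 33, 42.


Differences: 9, 9, 9, 9
All differences > 0 → strictly INCREASING

Monotonically increasing


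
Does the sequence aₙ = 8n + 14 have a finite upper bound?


aₙ = 8n + 14 → as n→∞, aₙ→∞
No finite upper bound exists
The sequence is UNBOUNDED

Unbounded (aₙ → ∞ as n → ∞)


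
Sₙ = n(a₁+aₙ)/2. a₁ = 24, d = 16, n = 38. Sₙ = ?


aₙ = 24 + (38-1)×16 = 616
Sₙ = n(a₁+aₙ)/2 = 38×(24+616)/2
= 38×640/2 = 12160

S_38 = 12160


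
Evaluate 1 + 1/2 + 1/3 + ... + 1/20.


H_20 = 1/1 + 1/2 + 1/3 + ... + 1/20
= 55835135/15519504
≈ 3.5977

H_20 = 55835135/15519504 ≈ 3.5977


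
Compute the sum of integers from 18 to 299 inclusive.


Σₖ₌18^299 k = Σₖ₌₁^299 k − Σₖ₌₁^17 k
= 299·300/2 − 17·18/2
= 44850 − 153 = 44697

Σk = 44697


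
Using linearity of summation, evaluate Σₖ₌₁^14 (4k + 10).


Σ(4k+10) = 4·Σk + 10·n
= 4·105 + 10·14
= 420 + 140 = 560

Σ = 560


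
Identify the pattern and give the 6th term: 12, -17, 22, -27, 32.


Pattern: alternating sign, magnitude arithmetic (d=5)
Terms: 12, -17, 22, -27, 32
Next term = -37

Next term = -37


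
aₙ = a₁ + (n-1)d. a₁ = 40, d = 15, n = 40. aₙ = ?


aₙ = a₁ + (n-1)d
= 40 + (40-1)×15
= 40 + 585
= 625

a_40 = 625


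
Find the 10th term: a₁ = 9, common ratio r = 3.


aₙ = a₁·r^(n-1)
= 9×3^9
= 9×19683
= 177147

a_10 = 177147


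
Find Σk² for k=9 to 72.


Σₖ₌9^72 k² = Σₖ₌₁^72 k² − Σₖ₌₁^8 k²
= 72·73·145/6 − 8·9·17/6
= 127020 − 204 = 126816

Σk² = 126816


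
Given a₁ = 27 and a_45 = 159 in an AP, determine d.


d = (aₙ - a₁)/(n-1)
= (159 - 27)/(45-1)
= 132/44 = 3

d = 3


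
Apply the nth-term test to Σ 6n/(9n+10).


lim(n→∞) 6n/(9n+10) = 6/9 = 2/3  (divide numerator and denominator by n)
lim aₙ = 2/3 ≠ 0 → series DIVERGES

Diverges (lim aₙ = 2/3 ≠ 0)


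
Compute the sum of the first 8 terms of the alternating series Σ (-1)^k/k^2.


S = -1 + 1/4 - 1/9 + 1/16 - 1/25 + 1/36 - 1/49 + 1/64
= -0.8156
(Full series converges to -π²/12 ≈ -0.8225)

S_8 = -0.8156


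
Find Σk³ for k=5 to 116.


Σₖ₌5^116 k³ = [116·117/2]² − [4·5/2]²
= 46049796 − 100 = 46049696

Σk³ = 46049696


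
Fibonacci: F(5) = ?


Fibonacci sequence: 1, 1, 2, 3, 5
F(5) = 5

F(5) = 5


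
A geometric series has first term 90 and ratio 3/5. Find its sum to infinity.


S∞ = a₁/(1-r) = 90/(1 - 3/5)
= 90/(2/5)
= 225

S∞ = 225


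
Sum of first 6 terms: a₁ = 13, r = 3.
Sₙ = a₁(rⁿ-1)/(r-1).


Sₙ = 13×(3^6 - 1)/(3 - 1)
= 13×(729 - 1)/2
= 13×728/2
= 4732

S_6 = 4732


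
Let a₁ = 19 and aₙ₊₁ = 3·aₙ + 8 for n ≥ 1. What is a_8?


Computing step by step:
a_1 = 19
a_2 = 65
a_3 = 203
a_4 = 617
a_5 = 1859
a_6 = 5585
a_7 = 16763
a_8 = 50297


a_8 = 50297


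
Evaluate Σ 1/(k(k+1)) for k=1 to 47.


1/(k(k+1)) = 1/k - 1/(k+1) (partial fractions)
Telescoping: Σ = 1 - 1/48 = 47/48

Sum = 47/48


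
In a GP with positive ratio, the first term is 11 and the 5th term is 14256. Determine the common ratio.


r^(n-1) = aₙ/a₁
r^4 = 14256/11 = 1296
r = 1296^(1/4)
= ±6; taking r > 0 gives r = 6

r = 6


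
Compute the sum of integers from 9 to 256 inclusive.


Σₖ₌9^256 k = Σₖ₌₁^256 k − Σₖ₌₁^8 k
= 256·257/2 − 8·9/2
= 32896 − 36 = 32860

Σk = 32860


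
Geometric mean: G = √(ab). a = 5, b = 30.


GM = √(5×30) = √150 = 12.2474

GM = 12.2474


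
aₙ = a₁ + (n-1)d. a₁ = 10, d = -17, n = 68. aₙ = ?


aₙ = a₁ + (n-1)d
= 10 + (68-1)×-17
= 10 - 1139
= -1129

a_68 = -1129


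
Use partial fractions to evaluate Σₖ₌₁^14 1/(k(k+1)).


1/(k(k+1)) = 1/k - 1/(k+1) (partial fractions)
Telescoping: Σ = 1 - 1/15 = 14/15

Sum = 14/15


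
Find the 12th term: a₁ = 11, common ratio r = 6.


aₙ = a₁·r^(n-1)
= 11×6^11
= 11×362797056
= 3990767616

a_12 = 3990767616


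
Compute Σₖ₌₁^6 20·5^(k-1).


Sₙ = 20×(5^6 - 1)/(5 - 1)
= 20×(15625 - 1)/4
= 20×15624/4
= 78120

S_6 = 78120


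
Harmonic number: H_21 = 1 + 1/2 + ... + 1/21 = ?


H_21 = 1/1 + 1/2 + 1/3 + ... + 1/21
= 18858053/5173168
≈ 3.6454

H_21 = 18858053/5173168 ≈ 3.6454


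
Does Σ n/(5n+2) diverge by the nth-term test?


lim(n→∞) n/(5n+2) = 1/5 = 1/5  (divide numerator and denominator by n)
lim aₙ = 1/5 ≠ 0 → series DIVERGES

Diverges (lim aₙ = 1/5 ≠ 0)


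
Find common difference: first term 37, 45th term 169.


d = (aₙ - a₁)/(n-1)
= (169 - 37)/(45-1)
= 132/44 = 3

d = 3


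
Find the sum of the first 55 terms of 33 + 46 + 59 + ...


aₙ = 33 + (55-1)×13 = 735
Sₙ = n(a₁+aₙ)/2 = 55×(33+735)/2
= 55×768/2 = 21120

S_55 = 21120


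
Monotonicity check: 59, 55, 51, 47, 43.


Differences: -4, -4, -4, -4
All differences < 0 → strictly DECREASING

Monotonically decreasing


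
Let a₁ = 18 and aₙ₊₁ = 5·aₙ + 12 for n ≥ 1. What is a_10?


Computing step by step:
a_1 = 18
a_2 = 102
a_3 = 522
a_4 = 2622
a_5 = 13122
a_6 = 65622
a_7 = 328122
a_8 = 1640622
a_9 = 8203122
a_10 = 41015622


a_10 = 41015622


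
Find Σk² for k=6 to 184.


Σₖ₌6^184 k² = Σₖ₌₁^184 k² − Σₖ₌₁^5 k²
= 184·185·369/6 − 5·6·11/6
= 2093460 − 55 = 2093405

Σk² = 2093405


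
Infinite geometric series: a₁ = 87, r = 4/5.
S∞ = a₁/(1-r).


S∞ = a₁/(1-r) = 87/(1 - 4/5)
= 87/(1/5)
= 435

S∞ = 435


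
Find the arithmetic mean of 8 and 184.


AM = (8 + 184)/2 = 192/2 = 96

AM = 96


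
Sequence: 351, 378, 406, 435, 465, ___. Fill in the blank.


Pattern: triangular numbers: n(n+1)/2
Terms: 351, 378, 406, 435, 465
Next term = 496

Next term = 496


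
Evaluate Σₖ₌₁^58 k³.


n(n+1)/2 = 58×59/2 = 1711
Σk³ = 1711² = 2927521

Σk³ = 2927521


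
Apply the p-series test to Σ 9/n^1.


p-series test: Σ c/n^p converges if p > 1, diverges if p ≤ 1 (constant c > 0 doesn't affect convergence).
p = 1
1 ≤ 1 → DIVERGES

Diverges (p = 1 ≤ 1)


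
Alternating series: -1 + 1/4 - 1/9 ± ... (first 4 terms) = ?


S = -1 + 1/4 - 1/9 + 1/16
= -0.7986
(Full series converges to -π²/12 ≈ -0.8225)

S_4 = -0.7986


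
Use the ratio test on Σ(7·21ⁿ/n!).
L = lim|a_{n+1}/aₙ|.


aₙ = 7·21^n/n!
a_{n+1}/aₙ = 21^(n+1)/(n+1)! × n!/21^n  (constant 7 cancels)
= 21/(n+1)
L = lim(n→∞) 21/(n+1) = 0
L < 1 → series CONVERGES

Converges (ratio test: L = 0 < 1)


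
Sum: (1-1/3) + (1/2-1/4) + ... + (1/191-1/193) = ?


Telescoping with gap 2: two head and two tail terms survive.
= (1 + 1/2) - (1/192 + 1/193)
= 3/2 - 1/192 - 1/193 = 55199/37056

Sum = 55199/37056


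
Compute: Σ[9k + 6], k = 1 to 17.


Σ(9k+6) = 9·Σk + 6·n
= 9·153 + 6·17
= 1377 + 102 = 1479

Σ = 1479


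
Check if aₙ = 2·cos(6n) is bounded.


For all n, -1 ≤ cos(6n) ≤ 1, so -2 ≤ 2·cos(6n) ≤ 2
Lower bound: -2, Upper bound: 2
The sequence IS bounded

Bounded (-2 ≤ aₙ ≤ 2)


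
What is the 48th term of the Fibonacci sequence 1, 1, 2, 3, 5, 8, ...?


Fibonacci sequence: 1, 1, 2, 3, 5, 8, 13, 21, 34, 55, 89, ...
F(48) = 4807526976

F(48) = 4807526976


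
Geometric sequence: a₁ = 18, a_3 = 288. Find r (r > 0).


r^(n-1) = aₙ/a₁
r^2 = 288/18 = 16
r = 16^(1/2)
= ±4; taking r > 0 gives r = 4

r = 4


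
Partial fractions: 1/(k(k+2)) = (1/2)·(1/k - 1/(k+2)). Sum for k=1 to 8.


1/(k(k+2)) = (1/2)·(1/k - 1/(k+2)) (partial fractions)
Telescoping: Σ = (1/2)·(1 + 1/2 - 1/9 - 1/10) = 29/45

Sum = 29/45


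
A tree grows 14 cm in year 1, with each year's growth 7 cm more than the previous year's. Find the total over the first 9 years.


aₙ = 14 + (9-1)×7 = 70
Sₙ = n(a₁+aₙ)/2 = 9×(14+70)/2
= 9×84/2 = 378

S_9 = 378


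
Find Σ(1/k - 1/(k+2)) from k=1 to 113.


Telescoping with gap 2: two head and two tail terms survive.
= (1 + 1/2) - (1/114 + 1/115)
= 3/2 - 1/114 - 1/115 = 9718/6555

Sum = 9718/6555


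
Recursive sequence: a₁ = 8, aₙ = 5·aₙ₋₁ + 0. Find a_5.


Computing step by step:
a_1 = 8
a_2 = 40
a_3 = 200
a_4 = 1000
a_5 = 5000


a_5 = 5000


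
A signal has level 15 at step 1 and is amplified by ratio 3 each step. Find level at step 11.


aₙ = a₁·r^(n-1)
= 15×3^10
= 15×59049
= 885735

a_11 = 885735


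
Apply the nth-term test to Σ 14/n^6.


lim(n→∞) 14/n^6 = 0
lim aₙ = 0 → nth-term test is INCONCLUSIVE
(Need other tests; this is actually a convergent p-series with p=6 > 1)

Inconclusive (lim aₙ = 0; need another test)


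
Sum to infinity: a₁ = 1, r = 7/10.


S∞ = a₁/(1-r) = 1/(1 - 7/10)
= 1/(3/10)
= 10/3

S∞ = 10/3


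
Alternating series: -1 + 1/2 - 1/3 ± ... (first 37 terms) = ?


S = -1 + 1/2 - 1/3 + 1/4 - 1/5 + 1/6 - 1/7 + 1/8 ± ...
= -0.7065
(Full series converges to -ln(2) ≈ -0.6931)

S_37 = -0.7065


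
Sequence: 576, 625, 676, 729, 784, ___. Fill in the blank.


Pattern: perfect squares: n²
Terms: 576, 625, 676, 729, 784
Next term = 841

Next term = 841


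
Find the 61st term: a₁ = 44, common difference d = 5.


aₙ = a₁ + (n-1)d
= 44 + (61-1)×5
= 44 + 300
= 344

a_61 = 344


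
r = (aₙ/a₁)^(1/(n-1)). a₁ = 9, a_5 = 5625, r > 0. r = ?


r^(n-1) = aₙ/a₁
r^4 = 5625/9 = 625
r = 625^(1/4)
= ±5; taking r > 0 gives r = 5

r = 5


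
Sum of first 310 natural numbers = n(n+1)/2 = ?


n(n+1)/2 = 310×311/2 = 96410/2 = 48205

Σk = 48205


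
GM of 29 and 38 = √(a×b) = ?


GM = √(29×38) = √1102 = 33.1964

GM = 33.1964


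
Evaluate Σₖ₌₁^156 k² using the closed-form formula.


n = 156
n(n+1)(2n+1)/6 = 156×157×313/6
= 7665996/6 = 1277666

Σk² = 1277666


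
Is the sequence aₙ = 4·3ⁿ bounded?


aₙ = 4·3ⁿ → as n→∞, aₙ→∞ (since base 3 > 1)
No finite upper bound exists
The sequence is UNBOUNDED

Unbounded (aₙ → ∞ as n → ∞)


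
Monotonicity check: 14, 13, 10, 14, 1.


Differences: -1, -3, 4, -13
Difference at position 3 is +4 (> 0) but position 1 is -1 (< 0) — sequence both rises and falls
→ NOT monotonic

Not monotonic


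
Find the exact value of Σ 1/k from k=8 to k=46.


Σₖ₌8^46 1/k = 1/8 + 1/9 + 1/10 + ... + 1/46
= 17179728443100968869/9419588158802421600
≈ 1.8238

Sum = 17179728443100968869/9419588158802421600 ≈ 1.8238


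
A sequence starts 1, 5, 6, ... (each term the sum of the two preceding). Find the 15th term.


Computing iteratively: 1, 5, 6, 11, 17, 28, 45, 73, 118, 191, 309, 500, ...
a_15 = 2118

a_15 = 2118


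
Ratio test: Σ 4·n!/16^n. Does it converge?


aₙ = 4·n!/16^n
a_{n+1}/aₙ = (n+1)!/16^(n+1) × 16^n/n!  (constant 4 cancels)
= (n+1)/16
L = lim(n→∞) (n+1)/16 = ∞
L > 1 → series DIVERGES

Diverges (ratio test: L = ∞ > 1)


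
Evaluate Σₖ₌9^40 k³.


Σₖ₌9^40 k³ = [40·41/2]² − [8·9/2]²
= 672400 − 1296 = 671104

Σk³ = 671104


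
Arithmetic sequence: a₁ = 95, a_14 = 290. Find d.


d = (aₙ - a₁)/(n-1)
= (290 - 95)/(14-1)
= 195/13 = 15

d = 15


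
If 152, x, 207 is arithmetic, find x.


AM = (152 + 207)/2 = 359/2 = 179.5

AM = 179.5


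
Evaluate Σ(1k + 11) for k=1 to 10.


Σ(1k+11) = 1·Σk + 11·n
= 1·55 + 11·10
= 55 + 110 = 165

Σ = 165


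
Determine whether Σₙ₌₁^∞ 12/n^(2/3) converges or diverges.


p-series test: Σ c/n^p converges if p > 1, diverges if p ≤ 1 (constant c > 0 doesn't affect convergence).
p = 2/3
2/3 ≤ 1 → DIVERGES

Diverges (p = 2/3 ≤ 1)


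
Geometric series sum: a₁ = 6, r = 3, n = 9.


Sₙ = 6×(3^9 - 1)/(3 - 1)
= 6×(19683 - 1)/2
= 6×19682/2
= 59046

S_9 = 59046


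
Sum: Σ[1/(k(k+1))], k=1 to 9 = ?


1/(k(k+1)) = 1/k - 1/(k+1) (partial fractions)
Telescoping: Σ = 1 - 1/10 = 9/10

Sum = 9/10


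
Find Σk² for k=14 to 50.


Σₖ₌14^50 k² = Σₖ₌₁^50 k² − Σₖ₌₁^13 k²
= 50·51·101/6 − 13·14·27/6
= 42925 − 819 = 42106

Σk² = 42106


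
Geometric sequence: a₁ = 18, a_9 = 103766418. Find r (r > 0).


r^(n-1) = aₙ/a₁
r^8 = 103766418/18 = 5764801
r = 5764801^(1/8)
= ±7; taking r > 0 gives r = 7

r = 7


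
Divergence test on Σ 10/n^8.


lim(n→∞) 10/n^8 = 0
lim aₙ = 0 → nth-term test is INCONCLUSIVE
(Need other tests; this is actually a convergent p-series with p=8 > 1)

Inconclusive (lim aₙ = 0; need another test)


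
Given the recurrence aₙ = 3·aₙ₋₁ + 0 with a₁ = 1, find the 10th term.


Computing step by step:
a_1 = 1
a_2 = 3
a_3 = 9
a_4 = 27
a_5 = 81
a_6 = 243
a_7 = 729
a_8 = 2187
a_9 = 6561
a_10 = 19683


a_10 = 19683


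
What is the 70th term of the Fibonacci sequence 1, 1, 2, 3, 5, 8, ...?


Fibonacci sequence: 1, 1, 2, 3, 5, 8, 13, 21, 34, 55, 89, ...
F(70) = 190392490709135

F(70) = 190392490709135


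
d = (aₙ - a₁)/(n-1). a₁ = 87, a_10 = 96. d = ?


d = (aₙ - a₁)/(n-1)
= (96 - 87)/(10-1)
= 9/9 = 1

d = 1


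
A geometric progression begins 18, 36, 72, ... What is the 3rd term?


aₙ = a₁·r^(n-1)
= 18×2^2
= 18×4
= 72

a_3 = 72


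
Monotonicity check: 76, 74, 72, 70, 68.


Differences: -2, -2, -2, -2
All differences < 0 → strictly DECREASING

Monotonically decreasing


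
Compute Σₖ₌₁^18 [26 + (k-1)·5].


aₙ = 26 + (18-1)×5 = 111
Sₙ = n(a₁+aₙ)/2 = 18×(26+111)/2
= 18×137/2 = 1233

S_18 = 1233


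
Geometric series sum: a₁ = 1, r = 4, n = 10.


Sₙ = 1×(4^10 - 1)/(4 - 1)
= 1×(1048576 - 1)/3
= 1×1048575/3
= 349525

S_10 = 349525


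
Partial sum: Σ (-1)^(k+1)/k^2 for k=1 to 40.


S = 1 - 1/4 + 1/9 - 1/16 + 1/25 - 1/36 + 1/49 - 1/64 ± ...
= 0.8222
(Full series converges to +π²/12 ≈ +0.8225)

S_40 = 0.8222


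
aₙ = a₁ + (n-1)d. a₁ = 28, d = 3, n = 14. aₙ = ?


aₙ = a₁ + (n-1)d
= 28 + (14-1)×3
= 28 + 39
= 67

a_14 = 67


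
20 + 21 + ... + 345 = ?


Σₖ₌20^345 k = Σₖ₌₁^345 k − Σₖ₌₁^19 k
= 345·346/2 − 19·20/2
= 59685 − 190 = 59495

Σk = 59495


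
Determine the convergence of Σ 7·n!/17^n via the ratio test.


aₙ = 7·n!/17^n
a_{n+1}/aₙ = (n+1)!/17^(n+1) × 17^n/n!  (constant 7 cancels)
= (n+1)/17
L = lim(n→∞) (n+1)/17 = ∞
L > 1 → series DIVERGES

Diverges (ratio test: L = ∞ > 1)


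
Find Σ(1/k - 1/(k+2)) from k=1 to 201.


Telescoping with gap 2: two head and two tail terms survive.
= (1 + 1/2) - (1/202 + 1/203)
= 3/2 - 1/202 - 1/203 = 30552/20503

Sum = 30552/20503


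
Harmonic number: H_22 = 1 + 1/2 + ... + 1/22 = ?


H_22 = 1/1 + 1/2 + 1/3 + ... + 1/22
= 19093197/5173168
≈ 3.6908

H_22 = 19093197/5173168 ≈ 3.6908


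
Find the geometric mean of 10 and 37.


GM = √(10×37) = √370 = 19.2354

GM = 19.2354


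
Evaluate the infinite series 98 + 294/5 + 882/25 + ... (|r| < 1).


S∞ = a₁/(1-r) = 98/(1 - 3/5)
= 98/(2/5)
= 245

S∞ = 245


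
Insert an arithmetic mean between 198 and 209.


AM = (198 + 209)/2 = 407/2 = 203.5

AM = 203.5


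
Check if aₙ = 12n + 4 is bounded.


aₙ = 12n + 4 → as n→∞, aₙ→∞
No finite upper bound exists
The sequence is UNBOUNDED

Unbounded (aₙ → ∞ as n → ∞)


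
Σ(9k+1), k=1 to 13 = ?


Σ(9k+1) = 9·Σk + 1·n
= 9·91 + 1·13
= 819 + 13 = 832

Σ = 832


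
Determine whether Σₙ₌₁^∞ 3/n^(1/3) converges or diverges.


p-series test: Σ c/n^p converges if p > 1, diverges if p ≤ 1 (constant c > 0 doesn't affect convergence).
p = 1/3
1/3 ≤ 1 → DIVERGES

Diverges (p = 1/3 ≤ 1)


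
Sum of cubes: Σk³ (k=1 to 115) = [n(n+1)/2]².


n(n+1)/2 = 115×116/2 = 6670
Σk³ = 6670² = 44488900

Σk³ = 44488900


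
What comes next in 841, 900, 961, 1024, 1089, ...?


Pattern: perfect squares: n²
Terms: 841, 900, 961, 1024, 1089
Next term = 1156

Next term = 1156


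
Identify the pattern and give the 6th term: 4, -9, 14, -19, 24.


Pattern: alternating sign, magnitude arithmetic (d=5)
Terms: 4, -9, 14, -19, 24
Next term = -29

Next term = -29


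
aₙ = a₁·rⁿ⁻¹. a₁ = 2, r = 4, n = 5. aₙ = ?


aₙ = a₁·r^(n-1)
= 2×4^4
= 2×256
= 512

a_5 = 512


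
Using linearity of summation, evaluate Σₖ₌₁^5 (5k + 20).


Σ(5k+20) = 5·Σk + 20·n
= 5·15 + 20·5
= 75 + 100 = 175

Σ = 175


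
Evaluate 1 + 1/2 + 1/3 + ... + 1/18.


H_18 = 1/1 + 1/2 + 1/3 + ... + 1/18
= 14274301/4084080
≈ 3.4951

H_18 = 14274301/4084080 ≈ 3.4951


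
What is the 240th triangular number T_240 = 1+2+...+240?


n(n+1)/2 = 240×241/2 = 57840/2 = 28920

Σk = 28920


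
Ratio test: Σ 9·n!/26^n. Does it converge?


aₙ = 9·n!/26^n
a_{n+1}/aₙ = (n+1)!/26^(n+1) × 26^n/n!  (constant 9 cancels)
= (n+1)/26
L = lim(n→∞) (n+1)/26 = ∞
L > 1 → series DIVERGES

Diverges (ratio test: L = ∞ > 1)


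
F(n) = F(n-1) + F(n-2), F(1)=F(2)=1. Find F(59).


Fibonacci sequence: 1, 1, 2, 3, 5, 8, 13, 21, 34, 55, 89, ...
F(59) = 956722026041

F(59) = 956722026041


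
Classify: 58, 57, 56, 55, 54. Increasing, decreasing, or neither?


Differences: -1, -1, -1, -1
All differences < 0 → strictly DECREASING

Monotonically decreasing


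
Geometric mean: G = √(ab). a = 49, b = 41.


GM = √(49×41) = √2009 = 44.8219

GM = 44.8219


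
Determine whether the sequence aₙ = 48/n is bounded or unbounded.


a₁ = 48, a₂ = 48/2, a₃ = 48/3, ...
0 < aₙ ≤ 48 for all n ≥ 1
Lower bound: 0, Upper bound: 48
The sequence IS bounded

Bounded (0 < aₙ ≤ 48)


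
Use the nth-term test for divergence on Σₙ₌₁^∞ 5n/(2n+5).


lim(n→∞) 5n/(2n+5) = 5/2 = 5/2  (divide numerator and denominator by n)
lim aₙ = 5/2 ≠ 0 → series DIVERGES

Diverges (lim aₙ = 5/2 ≠ 0)


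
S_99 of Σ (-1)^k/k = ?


S = -1 + 1/2 - 1/3 + 1/4 - 1/5 + 1/6 - 1/7 + 1/8 ± ...
= -0.6982
(Full series converges to -ln(2) ≈ -0.6931)

S_99 = -0.6982


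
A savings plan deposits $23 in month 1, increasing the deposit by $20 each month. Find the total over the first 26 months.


aₙ = 23 + (26-1)×20 = 523
Sₙ = n(a₁+aₙ)/2 = 26×(23+523)/2
= 26×546/2 = 7098

S_26 = 7098


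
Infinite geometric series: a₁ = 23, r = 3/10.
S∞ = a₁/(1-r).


S∞ = a₁/(1-r) = 23/(1 - 3/10)
= 23/(7/10)
= 230/7

S∞ = 230/7


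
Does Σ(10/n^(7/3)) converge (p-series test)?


p-series test: Σ c/n^p converges if p > 1, diverges if p ≤ 1 (constant c > 0 doesn't affect convergence).
p = 7/3
7/3 > 1 → CONVERGES

Converges (p = 7/3 > 1)


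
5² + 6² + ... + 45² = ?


Σₖ₌5^45 k² = Σₖ₌₁^45 k² − Σₖ₌₁^4 k²
= 45·46·91/6 − 4·5·9/6
= 31395 − 30 = 31365

Σk² = 31365


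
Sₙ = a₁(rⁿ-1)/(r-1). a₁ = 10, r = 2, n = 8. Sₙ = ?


Sₙ = 10×(2^8 - 1)/(2 - 1)
= 10×(256 - 1)/1
= 10×255/1
= 2550

S_8 = 2550


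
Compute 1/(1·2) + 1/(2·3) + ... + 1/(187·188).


1/(k(k+1)) = 1/k - 1/(k+1) (partial fractions)
Telescoping: Σ = 1 - 1/188 = 187/188

Sum = 187/188


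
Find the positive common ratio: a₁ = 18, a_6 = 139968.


r^(n-1) = aₙ/a₁
r^5 = 139968/18 = 7776
r = 7776^(1/5)
= 6

r = 6


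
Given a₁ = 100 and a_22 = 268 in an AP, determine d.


d = (aₙ - a₁)/(n-1)
= (268 - 100)/(22-1)
= 168/21 = 8

d = 8


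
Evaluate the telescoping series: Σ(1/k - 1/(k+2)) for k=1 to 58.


Telescoping with gap 2: two head and two tail terms survive.
= (1 + 1/2) - (1/59 + 1/60)
= 3/2 - 1/59 - 1/60 = 5191/3540

Sum = 5191/3540


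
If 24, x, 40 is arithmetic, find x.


AM = (24 + 40)/2 = 64/2 = 32

AM = 32


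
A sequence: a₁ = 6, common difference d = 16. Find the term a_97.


aₙ = a₁ + (n-1)d
= 6 + (97-1)×16
= 6 + 1536
= 1542

a_97 = 1542


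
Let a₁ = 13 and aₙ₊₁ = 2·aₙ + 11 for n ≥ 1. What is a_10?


Computing step by step:
a_1 = 13
a_2 = 37
a_3 = 85
a_4 = 181
a_5 = 373
a_6 = 757
a_7 = 1525
a_8 = 3061
a_9 = 6133
a_10 = 12277


a_10 = 12277


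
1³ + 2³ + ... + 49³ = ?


n(n+1)/2 = 49×50/2 = 1225
Σk³ = 1225² = 1500625

Σk³ = 1500625


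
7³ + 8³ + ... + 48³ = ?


Σₖ₌7^48 k³ = [48·49/2]² − [6·7/2]²
= 1382976 − 441 = 1382535

Σk³ = 1382535


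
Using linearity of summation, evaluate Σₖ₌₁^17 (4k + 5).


Σ(4k+5) = 4·Σk + 5·n
= 4·153 + 5·17
= 612 + 85 = 697

Σ = 697


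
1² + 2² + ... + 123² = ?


n = 123
n(n+1)(2n+1)/6 = 123×124×247/6
= 3767244/6 = 627874

Σk² = 627874


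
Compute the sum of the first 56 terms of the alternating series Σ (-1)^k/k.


S = -1 + 1/2 - 1/3 + 1/4 - 1/5 + 1/6 - 1/7 + 1/8 ± ...
= -0.6843
(Full series converges to -ln(2) ≈ -0.6931)

S_56 = -0.6843


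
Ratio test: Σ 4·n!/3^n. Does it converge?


aₙ = 4·n!/3^n
a_{n+1}/aₙ = (n+1)!/3^(n+1) × 3^n/n!  (constant 4 cancels)
= (n+1)/3
L = lim(n→∞) (n+1)/3 = ∞
L > 1 → series DIVERGES

Diverges (ratio test: L = ∞ > 1)


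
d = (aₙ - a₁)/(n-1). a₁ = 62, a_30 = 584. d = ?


d = (aₙ - a₁)/(n-1)
= (584 - 62)/(30-1)
= 522/29 = 18

d = 18


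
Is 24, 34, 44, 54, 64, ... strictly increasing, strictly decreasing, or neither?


Differences: 10, 10, 10, 10
All differences > 0 → strictly INCREASING

Monotonically increasing


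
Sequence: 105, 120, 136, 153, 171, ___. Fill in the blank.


Pattern: triangular numbers: n(n+1)/2
Terms: 105, 120, 136, 153, 171
Next term = 190

Next term = 190


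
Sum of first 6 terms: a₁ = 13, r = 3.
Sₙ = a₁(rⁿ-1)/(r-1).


Sₙ = 13×(3^6 - 1)/(3 - 1)
= 13×(729 - 1)/2
= 13×728/2
= 4732

S_6 = 4732


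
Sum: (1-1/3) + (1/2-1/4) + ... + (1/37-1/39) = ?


Telescoping with gap 2: two head and two tail terms survive.
= (1 + 1/2) - (1/38 + 1/39)
= 3/2 - 1/38 - 1/39 = 1073/741

Sum = 1073/741


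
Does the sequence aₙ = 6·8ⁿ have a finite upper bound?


aₙ = 6·8ⁿ → as n→∞, aₙ→∞ (since base 8 > 1)
No finite upper bound exists
The sequence is UNBOUNDED

Unbounded (aₙ → ∞ as n → ∞)


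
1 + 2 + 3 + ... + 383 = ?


n(n+1)/2 = 383×384/2 = 147072/2 = 73536

Σk = 73536


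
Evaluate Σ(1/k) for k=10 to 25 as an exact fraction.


Σₖ₌10^25 1/k = 1/10 + 1/11 + 1/12 + ... + 1/25
= 26422849771/26771144400
≈ 0.987

Sum = 26422849771/26771144400 ≈ 0.987


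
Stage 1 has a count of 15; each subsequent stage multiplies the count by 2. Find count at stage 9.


aₙ = a₁·r^(n-1)
= 15×2^8
= 15×256
= 3840

a_9 = 3840


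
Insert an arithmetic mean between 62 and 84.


AM = (62 + 84)/2 = 146/2 = 73

AM = 73


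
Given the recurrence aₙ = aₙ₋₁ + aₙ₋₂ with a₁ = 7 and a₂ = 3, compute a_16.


Computing iteratively: 7, 3, 10, 13, 23, 36, 59, 95, 154, 249, 403, 652, ...
a_16 = 4469

a_16 = 4469


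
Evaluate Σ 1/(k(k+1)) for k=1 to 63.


1/(k(k+1)) = 1/k - 1/(k+1) (partial fractions)
Telescoping: Σ = 1 - 1/64 = 63/64

Sum = 63/64


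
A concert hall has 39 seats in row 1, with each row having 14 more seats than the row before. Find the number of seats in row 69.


aₙ = a₁ + (n-1)d
= 39 + (69-1)×14
= 39 + 952
= 991

a_69 = 991


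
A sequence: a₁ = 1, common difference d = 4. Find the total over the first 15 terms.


aₙ = 1 + (15-1)×4 = 57
Sₙ = n(a₁+aₙ)/2 = 15×(1+57)/2
= 15×58/2 = 435

S_15 = 435


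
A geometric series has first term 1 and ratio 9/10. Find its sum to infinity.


S∞ = a₁/(1-r) = 1/(1 - 9/10)
= 1/(1/10)
= 10

S∞ = 10


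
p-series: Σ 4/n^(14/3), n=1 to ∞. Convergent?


p-series test: Σ c/n^p converges if p > 1, diverges if p ≤ 1 (constant c > 0 doesn't affect convergence).
p = 14/3
14/3 > 1 → CONVERGES

Converges (p = 14/3 > 1)


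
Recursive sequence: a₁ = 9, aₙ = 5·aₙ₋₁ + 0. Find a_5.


Computing step by step:
a_1 = 9
a_2 = 45
a_3 = 225
a_4 = 1125
a_5 = 5625


a_5 = 5625


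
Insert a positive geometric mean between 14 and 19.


GM = √(14×19) = √266 = 16.3095

GM = 16.3095


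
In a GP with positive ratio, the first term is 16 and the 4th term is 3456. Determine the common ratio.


r^(n-1) = aₙ/a₁
r^3 = 3456/16 = 216
r = 216^(1/3)
= 6

r = 6


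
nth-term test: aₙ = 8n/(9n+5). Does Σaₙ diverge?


lim(n→∞) 8n/(9n+5) = 8/9 = 8/9  (divide numerator and denominator by n)
lim aₙ = 8/9 ≠ 0 → series DIVERGES

Diverges (lim aₙ = 8/9 ≠ 0)


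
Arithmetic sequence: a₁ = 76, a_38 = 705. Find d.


d = (aₙ - a₁)/(n-1)
= (705 - 76)/(38-1)
= 629/37 = 17

d = 17


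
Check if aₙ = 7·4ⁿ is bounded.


aₙ = 7·4ⁿ → as n→∞, aₙ→∞ (since base 4 > 1)
No finite upper bound exists
The sequence is UNBOUNDED

Unbounded (aₙ → ∞ as n → ∞)


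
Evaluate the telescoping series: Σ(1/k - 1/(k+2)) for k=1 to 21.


Telescoping with gap 2: two head and two tail terms survive.
= (1 + 1/2) - (1/22 + 1/23)
= 3/2 - 1/22 - 1/23 = 357/253

Sum = 357/253


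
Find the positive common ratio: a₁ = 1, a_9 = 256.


r^(n-1) = aₙ/a₁
r^8 = 256/1 = 256
r = 256^(1/8)
= ±2; taking r > 0 gives r = 2

r = 2


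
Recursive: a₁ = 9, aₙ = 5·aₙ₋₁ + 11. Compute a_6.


Computing step by step:
a_1 = 9
a_2 = 56
a_3 = 291
a_4 = 1466
a_5 = 7341
a_6 = 36716


a_6 = 36716


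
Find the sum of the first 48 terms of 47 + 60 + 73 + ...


aₙ = 47 + (48-1)×13 = 658
Sₙ = n(a₁+aₙ)/2 = 48×(47+658)/2
= 48×705/2 = 16920

S_48 = 16920


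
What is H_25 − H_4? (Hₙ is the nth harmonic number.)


Σₖ₌5^25 1/k = 1/5 + 1/6 + 1/7 + ... + 1/25
= 15461449967/8923714800
≈ 1.7326

Sum = 15461449967/8923714800 ≈ 1.7326


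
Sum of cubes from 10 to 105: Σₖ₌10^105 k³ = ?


Σₖ₌10^105 k³ = [105·106/2]² − [9·10/2]²
= 30969225 − 2025 = 30967200

Σk³ = 30967200


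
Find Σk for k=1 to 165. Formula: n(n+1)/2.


n(n+1)/2 = 165×166/2 = 27390/2 = 13695

Σk = 13695


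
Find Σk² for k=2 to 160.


Σₖ₌2^160 k² = Σₖ₌₁^160 k² − Σₖ₌₁^1 k²
= 160·161·321/6 − 1·2·3/6
= 1378160 − 1 = 1378159

Σk² = 1378159


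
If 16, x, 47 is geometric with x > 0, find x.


GM = √(16×47) = √752 = 27.4226

GM = 27.4226


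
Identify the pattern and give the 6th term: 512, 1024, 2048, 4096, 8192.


Pattern: powers of 2: 2ⁿ
Terms: 512, 1024, 2048, 4096, 8192
Next term = 16384

Next term = 16384


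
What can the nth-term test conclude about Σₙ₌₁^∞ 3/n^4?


lim(n→∞) 3/n^4 = 0
lim aₙ = 0 → nth-term test is INCONCLUSIVE
(Need other tests; this is actually a convergent p-series with p=4 > 1)

Inconclusive (lim aₙ = 0; need another test)


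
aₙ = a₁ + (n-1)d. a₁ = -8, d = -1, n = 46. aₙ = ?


aₙ = a₁ + (n-1)d
= -8 + (46-1)×-1
= -8 - 45
= -53

a_46 = -53


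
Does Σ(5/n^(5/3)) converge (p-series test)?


p-series test: Σ c/n^p converges if p > 1, diverges if p ≤ 1 (constant c > 0 doesn't affect convergence).
p = 5/3
5/3 > 1 → CONVERGES

Converges (p = 5/3 > 1)


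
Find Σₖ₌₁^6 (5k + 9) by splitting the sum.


Σ(5k+9) = 5·Σk + 9·n
= 5·21 + 9·6
= 105 + 54 = 159

Σ = 159


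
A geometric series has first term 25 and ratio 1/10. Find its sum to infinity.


S∞ = a₁/(1-r) = 25/(1 - 1/10)
= 25/(9/10)
= 250/9

S∞ = 250/9


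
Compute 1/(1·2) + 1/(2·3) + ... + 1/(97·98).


1/(k(k+1)) = 1/k - 1/(k+1) (partial fractions)
Telescoping: Σ = 1 - 1/98 = 97/98

Sum = 97/98


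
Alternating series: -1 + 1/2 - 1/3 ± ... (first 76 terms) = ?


S = -1 + 1/2 - 1/3 + 1/4 - 1/5 + 1/6 - 1/7 + 1/8 ± ...
= -0.6866
(Full series converges to -ln(2) ≈ -0.6931)

S_76 = -0.6866


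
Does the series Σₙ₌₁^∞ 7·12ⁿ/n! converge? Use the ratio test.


aₙ = 7·12^n/n!
a_{n+1}/aₙ = 12^(n+1)/(n+1)! × n!/12^n  (constant 7 cancels)
= 12/(n+1)
L = lim(n→∞) 12/(n+1) = 0
L < 1 → series CONVERGES

Converges (ratio test: L = 0 < 1)


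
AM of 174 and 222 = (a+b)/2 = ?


AM = (174 + 222)/2 = 396/2 = 198

AM = 198


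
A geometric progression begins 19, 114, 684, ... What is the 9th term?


aₙ = a₁·r^(n-1)
= 19×6^8
= 19×1679616
= 31912704

a_9 = 31912704


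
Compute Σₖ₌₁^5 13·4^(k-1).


Sₙ = 13×(4^5 - 1)/(4 - 1)
= 13×(1024 - 1)/3
= 13×1023/3
= 4433

S_5 = 4433


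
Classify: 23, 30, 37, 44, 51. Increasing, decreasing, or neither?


Differences: 7, 7, 7, 7
All differences > 0 → strictly INCREASING

Monotonically increasing


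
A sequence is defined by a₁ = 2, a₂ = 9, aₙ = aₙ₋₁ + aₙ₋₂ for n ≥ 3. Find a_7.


Computing iteratively: 2, 9, 11, 20, 31, 51, 82
a_7 = 82

a_7 = 82


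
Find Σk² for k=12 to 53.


Σₖ₌12^53 k² = Σₖ₌₁^53 k² − Σₖ₌₁^11 k²
= 53·54·107/6 − 11·12·23/6
= 51039 − 506 = 50533

Σk² = 50533


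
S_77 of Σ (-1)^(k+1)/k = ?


S = 1 - 1/2 + 1/3 - 1/4 + 1/5 - 1/6 + 1/7 - 1/8 ± ...
= 0.6996
(Full series converges to +ln(2) ≈ +0.6931)

S_77 = 0.6996


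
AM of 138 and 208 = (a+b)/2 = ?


AM = (138 + 208)/2 = 346/2 = 173

AM = 173


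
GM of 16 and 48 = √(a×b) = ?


GM = √(16×48) = √768 = 27.7128

GM = 27.7128


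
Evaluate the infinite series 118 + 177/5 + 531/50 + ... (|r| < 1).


S∞ = a₁/(1-r) = 118/(1 - 3/10)
= 118/(7/10)
= 1180/7

S∞ = 1180/7


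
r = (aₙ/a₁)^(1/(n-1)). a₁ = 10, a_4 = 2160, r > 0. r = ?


r^(n-1) = aₙ/a₁
r^3 = 2160/10 = 216
r = 216^(1/3)
= 6

r = 6


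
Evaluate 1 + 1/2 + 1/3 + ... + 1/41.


H_41 = 1/1 + 1/2 + 1/3 + ... + 1/41
= 85691034670497533/19914562703599200
≈ 4.3029

H_41 = 85691034670497533/19914562703599200 ≈ 4.3029


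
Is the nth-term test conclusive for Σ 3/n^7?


lim(n→∞) 3/n^7 = 0
lim aₙ = 0 → nth-term test is INCONCLUSIVE
(Need other tests; this is actually a convergent p-series with p=7 > 1)

Inconclusive (lim aₙ = 0; need another test)


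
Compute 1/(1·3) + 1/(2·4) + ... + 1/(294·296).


1/(k(k+2)) = (1/2)·(1/k - 1/(k+2)) (partial fractions)
Telescoping: Σ = (1/2)·(1 + 1/2 - 1/295 - 1/296) = 130389/174640

Sum = 130389/174640


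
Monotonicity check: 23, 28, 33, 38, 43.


Differences: 5, 5, 5, 5
All differences > 0 → strictly INCREASING

Monotonically increasing


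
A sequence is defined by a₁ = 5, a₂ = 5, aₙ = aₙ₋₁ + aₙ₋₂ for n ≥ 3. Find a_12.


Computing iteratively: 5, 5, 10, 15, 25, 40, 65, 105, 170, 275, 445, 720
a_12 = 720

a_12 = 720


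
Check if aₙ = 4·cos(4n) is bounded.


For all n, -1 ≤ cos(4n) ≤ 1, so -4 ≤ 4·cos(4n) ≤ 4
Lower bound: -4, Upper bound: 4
The sequence IS bounded

Bounded (-4 ≤ aₙ ≤ 4)


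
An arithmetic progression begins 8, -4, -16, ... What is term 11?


aₙ = a₁ + (n-1)d
= 8 + (11-1)×-12
= 8 - 120
= -112

a_11 = -112


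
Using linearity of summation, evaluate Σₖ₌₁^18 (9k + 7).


Σ(9k+7) = 9·Σk + 7·n
= 9·171 + 7·18
= 1539 + 126 = 1665

Σ = 1665


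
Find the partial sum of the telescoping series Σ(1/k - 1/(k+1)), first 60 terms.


Telescoping: adjacent terms cancel.
= 1/1 - 1/61
= 1 - 1/61 = 60/61

Sum = 60/61


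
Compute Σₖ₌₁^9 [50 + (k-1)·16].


aₙ = 50 + (9-1)×16 = 178
Sₙ = n(a₁+aₙ)/2 = 9×(50+178)/2
= 9×228/2 = 1026

S_9 = 1026


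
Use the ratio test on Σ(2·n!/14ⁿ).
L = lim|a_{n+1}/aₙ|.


aₙ = 2·n!/14^n
a_{n+1}/aₙ = (n+1)!/14^(n+1) × 14^n/n!  (constant 2 cancels)
= (n+1)/14
L = lim(n→∞) (n+1)/14 = ∞
L > 1 → series DIVERGES

Diverges (ratio test: L = ∞ > 1)


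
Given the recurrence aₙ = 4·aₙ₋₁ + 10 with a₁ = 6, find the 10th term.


Computing step by step:
a_1 = 6
a_2 = 34
a_3 = 146
a_4 = 594
a_5 = 2386
a_6 = 9554
a_7 = 38226
a_8 = 152914
a_9 = 611666
a_10 = 2446674


a_10 = 2446674


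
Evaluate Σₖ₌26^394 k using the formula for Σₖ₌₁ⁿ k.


Σₖ₌26^394 k = Σₖ₌₁^394 k − Σₖ₌₁^25 k
= 394·395/2 − 25·26/2
= 77815 − 325 = 77490

Σk = 77490


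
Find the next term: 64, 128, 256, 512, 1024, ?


Pattern: powers of 2: 2ⁿ
Terms: 64, 128, 256, 512, 1024
Next term = 2048

Next term = 2048


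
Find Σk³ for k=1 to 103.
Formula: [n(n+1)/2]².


n(n+1)/2 = 103×104/2 = 5356
Σk³ = 5356² = 28686736

Σk³ = 28686736


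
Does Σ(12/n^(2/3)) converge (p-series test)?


p-series test: Σ c/n^p converges if p > 1, diverges if p ≤ 1 (constant c > 0 doesn't affect convergence).
p = 2/3
2/3 ≤ 1 → DIVERGES

Diverges (p = 2/3 ≤ 1)


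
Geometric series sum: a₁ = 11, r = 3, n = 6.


Sₙ = 11×(3^6 - 1)/(3 - 1)
= 11×(729 - 1)/2
= 11×728/2
= 4004

S_6 = 4004


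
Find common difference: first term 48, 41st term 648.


d = (aₙ - a₁)/(n-1)
= (648 - 48)/(41-1)
= 600/40 = 15

d = 15


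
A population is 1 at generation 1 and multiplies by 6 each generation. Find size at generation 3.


aₙ = a₁·r^(n-1)
= 1×6^2
= 1×36
= 36

a_3 = 36


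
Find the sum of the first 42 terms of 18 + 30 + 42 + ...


aₙ = 18 + (42-1)×12 = 510
Sₙ = n(a₁+aₙ)/2 = 42×(18+510)/2
= 42×528/2 = 11088

S_42 = 11088


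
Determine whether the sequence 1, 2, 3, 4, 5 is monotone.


Differences: 1, 1, 1, 1
All differences > 0 → strictly INCREASING

Monotonically increasing


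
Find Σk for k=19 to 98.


Σₖ₌19^98 k = Σₖ₌₁^98 k − Σₖ₌₁^18 k
= 98·99/2 − 18·19/2
= 4851 − 171 = 4680

Σk = 4680


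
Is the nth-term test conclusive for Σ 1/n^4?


lim(n→∞) 1/n^4 = 0
lim aₙ = 0 → nth-term test is INCONCLUSIVE
(Need other tests; this is actually a convergent p-series with p=4 > 1)

Inconclusive (lim aₙ = 0; need another test)


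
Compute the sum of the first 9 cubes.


n(n+1)/2 = 9×10/2 = 45
Σk³ = 45² = 2025

Σk³ = 2025


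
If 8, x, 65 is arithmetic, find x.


AM = (8 + 65)/2 = 73/2 = 36.5

AM = 36.5


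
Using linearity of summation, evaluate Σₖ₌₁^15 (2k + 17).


Σ(2k+17) = 2·Σk + 17·n
= 2·120 + 17·15
= 240 + 255 = 495

Σ = 495


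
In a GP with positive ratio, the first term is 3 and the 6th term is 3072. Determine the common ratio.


r^(n-1) = aₙ/a₁
r^5 = 3072/3 = 1024
r = 1024^(1/5)
= 4

r = 4
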